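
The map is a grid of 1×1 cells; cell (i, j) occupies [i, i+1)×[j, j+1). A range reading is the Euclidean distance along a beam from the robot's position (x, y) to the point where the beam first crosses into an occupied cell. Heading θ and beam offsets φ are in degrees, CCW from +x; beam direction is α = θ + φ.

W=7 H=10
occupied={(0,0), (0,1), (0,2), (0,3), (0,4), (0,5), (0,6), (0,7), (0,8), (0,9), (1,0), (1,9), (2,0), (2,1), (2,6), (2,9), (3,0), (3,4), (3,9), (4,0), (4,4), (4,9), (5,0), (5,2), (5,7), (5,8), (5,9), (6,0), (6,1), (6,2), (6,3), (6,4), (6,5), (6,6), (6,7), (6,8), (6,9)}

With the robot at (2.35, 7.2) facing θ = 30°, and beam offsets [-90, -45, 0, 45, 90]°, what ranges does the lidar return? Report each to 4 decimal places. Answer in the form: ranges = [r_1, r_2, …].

beam 1: φ=-90°, α=300°
  d=(0.5000,-0.8660)  start (2,7)  tX=1.3000 tY=0.2309  stride 1/|dx|=2.0000 1/|dy|=1.1547
    cross y-line → (2,6), t=0.2309 (wall)
  → r_1 = 0.2309
beam 2: φ=-45°, α=345°
  d=(0.9659,-0.2588)  start (2,7)  tX=0.6729 tY=0.7727  stride 1/|dx|=1.0353 1/|dy|=3.8637
    cross x-line → (3,7), t=0.6729
    cross y-line → (3,6), t=0.7727
    cross x-line → (4,6), t=1.7082
    cross x-line → (5,6), t=2.7435
    cross x-line → (6,6), t=3.7788 (wall)
  → r_2 = 3.7788
beam 3: φ=0°, α=30°
  d=(0.8660,0.5000)  start (2,7)  tX=0.7506 tY=1.6000  stride 1/|dx|=1.1547 1/|dy|=2.0000
    cross x-line → (3,7), t=0.7506
    cross y-line → (3,8), t=1.6000
    cross x-line → (4,8), t=1.9053
    cross x-line → (5,8), t=3.0600 (wall)
  → r_3 = 3.0600
beam 4: φ=45°, α=75°
  d=(0.2588,0.9659)  start (2,7)  tX=2.5114 tY=0.8282  stride 1/|dx|=3.8637 1/|dy|=1.0353
    cross y-line → (2,8), t=0.8282
    cross y-line → (2,9), t=1.8635 (wall)
  → r_4 = 1.8635
beam 5: φ=90°, α=120°
  d=(-0.5000,0.8660)  start (2,7)  tX=0.7000 tY=0.9238  stride 1/|dx|=2.0000 1/|dy|=1.1547
    cross x-line → (1,7), t=0.7000
    cross y-line → (1,8), t=0.9238
    cross y-line → (1,9), t=2.0785 (wall)
  → r_5 = 2.0785

ranges = [0.2309, 3.7788, 3.0600, 1.8635, 2.0785]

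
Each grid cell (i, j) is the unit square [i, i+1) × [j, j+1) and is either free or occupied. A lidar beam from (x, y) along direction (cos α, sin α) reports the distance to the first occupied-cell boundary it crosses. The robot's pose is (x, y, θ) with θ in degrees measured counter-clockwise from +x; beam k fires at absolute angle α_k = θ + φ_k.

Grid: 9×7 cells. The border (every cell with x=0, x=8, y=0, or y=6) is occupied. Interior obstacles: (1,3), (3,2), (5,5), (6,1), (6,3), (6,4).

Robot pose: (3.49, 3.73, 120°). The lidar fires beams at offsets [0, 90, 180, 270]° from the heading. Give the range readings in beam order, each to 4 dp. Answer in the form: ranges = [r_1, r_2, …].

ranges = [2.6212, 2.8752, 0.8429, 2.5400]

beam 1: φ=0°, α=120°
  direction (-0.5000, 0.8660); cell (3,3); t to first gridline: x 0.9800, y 0.3118 (then +2.0000 / +1.1547)
    (3,4) via y @ 0.3118
    (2,4) via x @ 0.9800
    (2,5) via y @ 1.4665
    (2,6) via y @ 2.6212  # hit
  → r_1 = 2.6212
beam 2: φ=90°, α=210°
  direction (-0.8660, -0.5000); cell (3,3); t to first gridline: x 0.5658, y 1.4600 (then +1.1547 / +2.0000)
    (2,3) via x @ 0.5658
    (2,2) via y @ 1.4600
    (1,2) via x @ 1.7205
    (0,2) via x @ 2.8752  # hit
  → r_2 = 2.8752
beam 3: φ=180°, α=300°
  direction (0.5000, -0.8660); cell (3,3); t to first gridline: x 1.0200, y 0.8429 (then +2.0000 / +1.1547)
    (3,2) via y @ 0.8429  # hit
  → r_3 = 0.8429
beam 4: φ=270°, α=30°
  direction (0.8660, 0.5000); cell (3,3); t to first gridline: x 0.5889, y 0.5400 (then +1.1547 / +2.0000)
    (3,4) via y @ 0.5400
    (4,4) via x @ 0.5889
    (5,4) via x @ 1.7436
    (5,5) via y @ 2.5400  # hit
  → r_4 = 2.5400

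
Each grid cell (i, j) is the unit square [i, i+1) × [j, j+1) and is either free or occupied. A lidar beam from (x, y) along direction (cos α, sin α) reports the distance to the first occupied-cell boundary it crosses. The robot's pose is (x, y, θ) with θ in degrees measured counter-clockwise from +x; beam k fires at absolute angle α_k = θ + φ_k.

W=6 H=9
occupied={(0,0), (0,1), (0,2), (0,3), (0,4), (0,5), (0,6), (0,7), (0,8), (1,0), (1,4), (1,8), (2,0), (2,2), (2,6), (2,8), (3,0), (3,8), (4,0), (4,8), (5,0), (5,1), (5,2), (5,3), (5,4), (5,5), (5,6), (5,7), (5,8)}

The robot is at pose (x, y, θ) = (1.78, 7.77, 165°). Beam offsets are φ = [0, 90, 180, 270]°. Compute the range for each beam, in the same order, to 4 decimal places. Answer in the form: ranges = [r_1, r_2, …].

beam 1: φ=0°, α=165°
  dir = (cos 165°, sin 165°) = (-0.9659, 0.2588); from cell (1,7)
  next x-line at t=0.8075, next y-line at t=0.8887; Δt_x=1.0353, Δt_y=3.8637
    x: enter (0,7) at t=0.8075 ← occupied
  → r_1 = 0.8075
beam 2: φ=90°, α=255°
  dir = (cos 255°, sin 255°) = (-0.2588, -0.9659); from cell (1,7)
  next x-line at t=3.0137, next y-line at t=0.7972; Δt_x=3.8637, Δt_y=1.0353
    y: enter (1,6) at t=0.7972
    y: enter (1,5) at t=1.8324
    y: enter (1,4) at t=2.8677 ← occupied
  → r_2 = 2.8677
beam 3: φ=180°, α=345°
  dir = (cos 345°, sin 345°) = (0.9659, -0.2588); from cell (1,7)
  next x-line at t=0.2278, next y-line at t=2.9751; Δt_x=1.0353, Δt_y=3.8637
    x: enter (2,7) at t=0.2278
    x: enter (3,7) at t=1.2630
    x: enter (4,7) at t=2.2983
    y: enter (4,6) at t=2.9751
    x: enter (5,6) at t=3.3336 ← occupied
  → r_3 = 3.3336
beam 4: φ=270°, α=75°
  dir = (cos 75°, sin 75°) = (0.2588, 0.9659); from cell (1,7)
  next x-line at t=0.8500, next y-line at t=0.2381; Δt_x=3.8637, Δt_y=1.0353
    y: enter (1,8) at t=0.2381 ← occupied
  → r_4 = 0.2381

ranges = [0.8075, 2.8677, 3.3336, 0.2381]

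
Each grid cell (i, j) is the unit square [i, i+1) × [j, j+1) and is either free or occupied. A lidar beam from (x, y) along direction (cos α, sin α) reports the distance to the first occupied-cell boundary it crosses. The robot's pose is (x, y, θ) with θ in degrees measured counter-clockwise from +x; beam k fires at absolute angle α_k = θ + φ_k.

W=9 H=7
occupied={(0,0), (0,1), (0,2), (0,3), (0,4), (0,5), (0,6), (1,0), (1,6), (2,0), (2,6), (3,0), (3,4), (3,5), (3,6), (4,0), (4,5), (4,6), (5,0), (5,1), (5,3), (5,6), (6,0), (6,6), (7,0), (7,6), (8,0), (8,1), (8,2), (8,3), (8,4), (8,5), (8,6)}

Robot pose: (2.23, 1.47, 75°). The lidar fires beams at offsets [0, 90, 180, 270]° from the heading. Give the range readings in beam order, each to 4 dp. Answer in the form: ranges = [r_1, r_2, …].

ranges = [2.9751, 1.2734, 0.4866, 1.8159]

beam 1: φ=0°, α=75°
  cosα=0.2588 sinα=0.9659 | (2,1) | tMaxX 2.9751 tMaxY 0.5487 | tΔX 3.8637 tΔY 1.0353
    t=0.5487 [y] (2,2)
    t=1.5840 [y] (2,3)
    t=2.6192 [y] (2,4)
    t=2.9751 [x] (3,4) — stop
  → r_1 = 2.9751
beam 2: φ=90°, α=165°
  cosα=-0.9659 sinα=0.2588 | (2,1) | tMaxX 0.2381 tMaxY 2.0478 | tΔX 1.0353 tΔY 3.8637
    t=0.2381 [x] (1,1)
    t=1.2734 [x] (0,1) — stop
  → r_2 = 1.2734
beam 3: φ=180°, α=255°
  cosα=-0.2588 sinα=-0.9659 | (2,1) | tMaxX 0.8887 tMaxY 0.4866 | tΔX 3.8637 tΔY 1.0353
    t=0.4866 [y] (2,0) — stop
  → r_3 = 0.4866
beam 4: φ=270°, α=345°
  cosα=0.9659 sinα=-0.2588 | (2,1) | tMaxX 0.7972 tMaxY 1.8159 | tΔX 1.0353 tΔY 3.8637
    t=0.7972 [x] (3,1)
    t=1.8159 [y] (3,0) — stop
  → r_4 = 1.8159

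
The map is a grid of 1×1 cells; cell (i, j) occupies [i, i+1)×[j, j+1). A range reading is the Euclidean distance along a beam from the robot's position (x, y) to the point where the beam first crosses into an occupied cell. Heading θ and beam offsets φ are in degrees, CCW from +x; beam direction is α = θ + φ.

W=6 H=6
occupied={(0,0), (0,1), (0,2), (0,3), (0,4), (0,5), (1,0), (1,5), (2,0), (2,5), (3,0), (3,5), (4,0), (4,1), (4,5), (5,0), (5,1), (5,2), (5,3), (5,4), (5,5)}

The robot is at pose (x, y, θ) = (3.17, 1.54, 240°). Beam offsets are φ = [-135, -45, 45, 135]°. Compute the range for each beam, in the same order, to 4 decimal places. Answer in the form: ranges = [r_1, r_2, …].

beam 1: φ=-135°, α=105°
  direction (-0.2588, 0.9659); cell (3,1); t to first gridline: x 0.6568, y 0.4762 (then +3.8637 / +1.0353)
    (3,2) via y @ 0.4762
    (2,2) via x @ 0.6568
    (2,3) via y @ 1.5115
    (2,4) via y @ 2.5468
    (2,5) via y @ 3.5821  # hit
  → r_1 = 3.5821
beam 2: φ=-45°, α=195°
  direction (-0.9659, -0.2588); cell (3,1); t to first gridline: x 0.1760, y 2.0864 (then +1.0353 / +3.8637)
    (2,1) via x @ 0.1760
    (1,1) via x @ 1.2113
    (1,0) via y @ 2.0864  # hit
  → r_2 = 2.0864
beam 3: φ=45°, α=285°
  direction (0.2588, -0.9659); cell (3,1); t to first gridline: x 3.2069, y 0.5590 (then +3.8637 / +1.0353)
    (3,0) via y @ 0.5590  # hit
  → r_3 = 0.5590
beam 4: φ=135°, α=15°
  direction (0.9659, 0.2588); cell (3,1); t to first gridline: x 0.8593, y 1.7773 (then +1.0353 / +3.8637)
    (4,1) via x @ 0.8593  # hit
  → r_4 = 0.8593

ranges = [3.5821, 2.0864, 0.5590, 0.8593]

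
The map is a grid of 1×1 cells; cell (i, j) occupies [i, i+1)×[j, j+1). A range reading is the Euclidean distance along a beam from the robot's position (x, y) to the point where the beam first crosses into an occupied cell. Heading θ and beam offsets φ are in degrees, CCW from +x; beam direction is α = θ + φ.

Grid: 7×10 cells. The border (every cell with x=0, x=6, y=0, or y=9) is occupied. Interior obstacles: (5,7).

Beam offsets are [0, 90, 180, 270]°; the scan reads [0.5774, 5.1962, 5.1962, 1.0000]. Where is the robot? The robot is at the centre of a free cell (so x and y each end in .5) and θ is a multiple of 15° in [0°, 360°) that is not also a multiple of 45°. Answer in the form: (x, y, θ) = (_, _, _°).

(x, y, θ) = (5.5, 4.5, 30°)

The pose lattice has 39·16 = 624 candidates. Test each by forward raycasting.
  (1.5, 4.5, 105°): beam 1 = 1.9319 ≠ 0.5774 ✗
  (3.5, 8.5, 345°): beam 1 = 1.9319 ≠ 0.5774 ✗
  (4.5, 1.5, 105°): beam 1 = 7.7646 ≠ 0.5774 ✗
  (1.5, 6.5, 15°): beam 1 = 3.6235 ≠ 0.5774 ✗
  (2.5, 6.5, 210°): beam 1 = 1.7321 ≠ 0.5774 ✗
  …
  (5.5, 4.5, 30°): r_1=0.5774, r_2=5.1962, r_3=5.1962, r_4=1.0000 — all match ✓
Unique over the lattice → pose = (5.5, 4.5, 30°).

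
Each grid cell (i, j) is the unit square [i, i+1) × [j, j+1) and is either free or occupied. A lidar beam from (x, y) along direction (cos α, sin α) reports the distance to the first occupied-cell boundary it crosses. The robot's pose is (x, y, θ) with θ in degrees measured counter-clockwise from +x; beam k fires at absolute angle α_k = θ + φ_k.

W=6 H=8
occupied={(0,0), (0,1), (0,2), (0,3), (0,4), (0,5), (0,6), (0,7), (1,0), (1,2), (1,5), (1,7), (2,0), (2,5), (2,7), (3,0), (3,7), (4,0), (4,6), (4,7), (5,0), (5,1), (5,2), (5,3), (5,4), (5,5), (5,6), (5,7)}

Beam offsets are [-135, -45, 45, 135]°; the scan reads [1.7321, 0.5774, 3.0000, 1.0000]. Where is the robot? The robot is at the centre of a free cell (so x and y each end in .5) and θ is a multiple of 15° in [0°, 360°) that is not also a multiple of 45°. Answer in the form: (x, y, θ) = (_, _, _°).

(x, y, θ) = (3.5, 5.5, 255°)

Candidates: 20 free-cell centres × 16 headings = 320 poses. Raycast each; keep the one whose scan matches to 4 dp.
  (3.5, 2.5, 165°): beam 2 = 2.8868 ≠ 0.5774 ✗
  (3.5, 2.5, 105°): beam 2 = 3.0000 ≠ 0.5774 ✗
  (2.5, 4.5, 15°): beam 2 = 2.8868 ≠ 0.5774 ✗
  (1.5, 4.5, 15°): beam 1 = 1.0000 ≠ 1.7321 ✗
  …
  (3.5, 5.5, 255°): r_1=1.7321, r_2=0.5774, r_3=3.0000, r_4=1.0000 — all match ✓
Unique over the lattice → pose = (3.5, 5.5, 255°).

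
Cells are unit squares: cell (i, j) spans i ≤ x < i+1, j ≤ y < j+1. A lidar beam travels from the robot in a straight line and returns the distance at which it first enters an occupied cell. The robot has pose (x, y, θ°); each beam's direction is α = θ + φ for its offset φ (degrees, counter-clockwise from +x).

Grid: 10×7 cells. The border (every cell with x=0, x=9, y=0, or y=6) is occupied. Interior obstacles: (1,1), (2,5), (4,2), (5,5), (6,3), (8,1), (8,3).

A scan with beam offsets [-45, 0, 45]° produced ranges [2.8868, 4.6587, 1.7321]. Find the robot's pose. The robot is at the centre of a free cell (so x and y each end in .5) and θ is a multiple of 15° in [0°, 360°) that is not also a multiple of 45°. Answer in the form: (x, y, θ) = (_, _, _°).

Candidates: 33 free-cell centres × 16 headings = 528 poses. Raycast each; keep the one whose scan matches to 4 dp.
  (2.5, 2.5, 15°): beam 1 = 3.0000 ≠ 2.8868 ✗
  (3.5, 5.5, 105°): beam 1 = 0.5774 ≠ 2.8868 ✗
  (7.5, 1.5, 15°): beam 1 = 0.5774 ≠ 2.8868 ✗
  (8.5, 2.5, 210°): beam 1 = 1.9319 ≠ 2.8868 ✗
  …
  (5.5, 4.5, 195°): r_1=2.8868, r_2=4.6587, r_3=1.7321 — all match ✓
No second candidate reproduces the full scan.

(x, y, θ) = (5.5, 4.5, 195°)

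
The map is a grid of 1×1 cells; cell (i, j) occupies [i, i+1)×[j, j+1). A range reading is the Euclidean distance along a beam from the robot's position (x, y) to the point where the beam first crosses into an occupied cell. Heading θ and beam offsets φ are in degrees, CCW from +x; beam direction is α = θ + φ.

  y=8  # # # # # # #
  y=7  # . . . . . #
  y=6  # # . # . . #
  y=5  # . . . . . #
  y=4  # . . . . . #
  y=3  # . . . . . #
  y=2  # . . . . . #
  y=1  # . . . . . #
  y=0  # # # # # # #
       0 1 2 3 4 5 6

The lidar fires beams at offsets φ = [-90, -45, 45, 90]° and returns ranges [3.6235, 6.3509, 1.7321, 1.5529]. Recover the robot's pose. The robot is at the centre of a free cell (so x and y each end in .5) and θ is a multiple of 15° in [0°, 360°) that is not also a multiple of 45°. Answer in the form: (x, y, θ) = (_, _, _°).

(x, y, θ) = (2.5, 2.5, 105°)

Candidates: 33 free-cell centres × 16 headings = 528 poses. Raycast each; keep the one whose scan matches to 4 dp.
  (2.5, 6.5, 120°): beam 1 = 0.5774 ≠ 3.6235 ✗
  (5.5, 2.5, 60°): beam 1 = 0.5774 ≠ 3.6235 ✗
  (2.5, 6.5, 60°): beam 1 = 0.5774 ≠ 3.6235 ✗
  (2.5, 5.5, 330°): beam 1 = 3.0000 ≠ 3.6235 ✗
  (1.5, 7.5, 255°): beam 1 = 0.5176 ≠ 3.6235 ✗
  …
  (2.5, 2.5, 105°): r_1=3.6235, r_2=6.3509, r_3=1.7321, r_4=1.5529 — all match ✓
Unique over the lattice → pose = (2.5, 2.5, 105°).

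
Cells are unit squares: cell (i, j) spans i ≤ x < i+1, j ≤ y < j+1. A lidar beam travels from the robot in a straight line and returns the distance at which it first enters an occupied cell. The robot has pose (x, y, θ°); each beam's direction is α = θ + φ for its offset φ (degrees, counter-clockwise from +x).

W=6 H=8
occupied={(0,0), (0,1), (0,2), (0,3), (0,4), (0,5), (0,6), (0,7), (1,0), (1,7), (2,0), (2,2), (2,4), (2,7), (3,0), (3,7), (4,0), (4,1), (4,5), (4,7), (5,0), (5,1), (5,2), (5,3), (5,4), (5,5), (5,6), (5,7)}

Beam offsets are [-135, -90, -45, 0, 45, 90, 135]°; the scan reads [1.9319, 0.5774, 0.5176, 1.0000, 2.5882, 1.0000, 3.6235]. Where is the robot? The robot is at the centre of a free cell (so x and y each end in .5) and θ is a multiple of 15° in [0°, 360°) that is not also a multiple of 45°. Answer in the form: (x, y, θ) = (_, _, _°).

The pose lattice has 20·16 = 320 candidates. Test each by forward raycasting.
  (4.5, 6.5, 105°): beam 1 = 0.5774 ≠ 1.9319 ✗
  (3.5, 2.5, 30°): beam 1 = 1.5529 ≠ 1.9319 ✗
  (1.5, 2.5, 300°): beam 1 = 0.5176 ≠ 1.9319 ✗
  (1.5, 4.5, 150°): beam 1 = 0.5176 ≠ 1.9319 ✗
  (3.5, 1.5, 150°): beam 1 = 0.5176 ≠ 1.9319 ✗
  …
  (1.5, 3.5, 240°): r_1=1.9319, r_2=0.5774, r_3=0.5176, r_4=1.0000, r_5=2.5882, r_6=1.0000, r_7=3.6235 — all match ✓
Only this pose fits every beam.

(x, y, θ) = (1.5, 3.5, 240°)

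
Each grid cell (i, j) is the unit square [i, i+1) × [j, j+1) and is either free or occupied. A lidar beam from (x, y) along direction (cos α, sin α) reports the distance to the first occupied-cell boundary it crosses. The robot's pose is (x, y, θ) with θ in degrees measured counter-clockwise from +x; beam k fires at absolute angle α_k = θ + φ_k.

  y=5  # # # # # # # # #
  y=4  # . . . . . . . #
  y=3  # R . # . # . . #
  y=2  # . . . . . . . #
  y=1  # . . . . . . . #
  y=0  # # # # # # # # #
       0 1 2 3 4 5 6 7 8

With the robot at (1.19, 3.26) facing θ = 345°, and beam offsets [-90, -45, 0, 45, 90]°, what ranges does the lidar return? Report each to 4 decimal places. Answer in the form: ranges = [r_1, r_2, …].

ranges = [0.7341, 2.6096, 7.0502, 3.4800, 1.8014]

beam 1: φ=-90°, α=255°
  d=(-0.2588,-0.9659)  start (1,3)  tX=0.7341 tY=0.2692  stride 1/|dx|=3.8637 1/|dy|=1.0353
    cross y-line → (1,2), t=0.2692
    cross x-line → (0,2), t=0.7341 (wall)
  → r_1 = 0.7341
beam 2: φ=-45°, α=300°
  d=(0.5000,-0.8660)  start (1,3)  tX=1.6200 tY=0.3002  stride 1/|dx|=2.0000 1/|dy|=1.1547
    cross y-line → (1,2), t=0.3002
    cross y-line → (1,1), t=1.4549
    cross x-line → (2,1), t=1.6200
    cross y-line → (2,0), t=2.6096 (wall)
  → r_2 = 2.6096
beam 3: φ=0°, α=345°
  d=(0.9659,-0.2588)  start (1,3)  tX=0.8386 tY=1.0046  stride 1/|dx|=1.0353 1/|dy|=3.8637
    cross x-line → (2,3), t=0.8386
    cross y-line → (2,2), t=1.0046
    cross x-line → (3,2), t=1.8738
    cross x-line → (4,2), t=2.9091
    cross x-line → (5,2), t=3.9444
    cross y-line → (5,1), t=4.8683
    cross x-line → (6,1), t=4.9797
    cross x-line → (7,1), t=6.0150
    cross x-line → (8,1), t=7.0502 (wall)
  → r_3 = 7.0502
beam 4: φ=45°, α=30°
  d=(0.8660,0.5000)  start (1,3)  tX=0.9353 tY=1.4800  stride 1/|dx|=1.1547 1/|dy|=2.0000
    cross x-line → (2,3), t=0.9353
    cross y-line → (2,4), t=1.4800
    cross x-line → (3,4), t=2.0900
    cross x-line → (4,4), t=3.2447
    cross y-line → (4,5), t=3.4800 (wall)
  → r_4 = 3.4800
beam 5: φ=90°, α=75°
  d=(0.2588,0.9659)  start (1,3)  tX=3.1296 tY=0.7661  stride 1/|dx|=3.8637 1/|dy|=1.0353
    cross y-line → (1,4), t=0.7661
    cross y-line → (1,5), t=1.8014 (wall)
  → r_5 = 1.8014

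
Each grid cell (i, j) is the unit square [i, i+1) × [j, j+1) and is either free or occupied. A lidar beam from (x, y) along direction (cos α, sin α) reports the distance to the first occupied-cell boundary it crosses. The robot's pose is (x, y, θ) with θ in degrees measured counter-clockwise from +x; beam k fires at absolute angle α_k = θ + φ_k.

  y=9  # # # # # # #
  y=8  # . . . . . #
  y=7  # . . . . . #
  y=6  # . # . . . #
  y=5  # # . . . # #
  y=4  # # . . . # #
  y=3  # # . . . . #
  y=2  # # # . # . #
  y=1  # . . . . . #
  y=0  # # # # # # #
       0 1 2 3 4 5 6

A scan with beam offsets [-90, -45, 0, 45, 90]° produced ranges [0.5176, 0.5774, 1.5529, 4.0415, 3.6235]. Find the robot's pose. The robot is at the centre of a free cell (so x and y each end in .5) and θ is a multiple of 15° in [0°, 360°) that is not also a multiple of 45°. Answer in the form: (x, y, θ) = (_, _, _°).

Candidates: 31 free-cell centres × 16 headings = 496 poses. Raycast each; keep the one whose scan matches to 4 dp.
  (5.5, 7.5, 165°): beam 1 = 1.5529 ≠ 0.5176 ✗
  (4.5, 8.5, 330°): beam 1 = 5.0000 ≠ 0.5176 ✗
  (3.5, 3.5, 240°): beam 1 = 1.7321 ≠ 0.5176 ✗
  …
  (2.5, 4.5, 255°): r_1=0.5176, r_2=0.5774, r_3=1.5529, r_4=4.0415, r_5=3.6235 — all match ✓
No second candidate reproduces the full scan.

(x, y, θ) = (2.5, 4.5, 255°)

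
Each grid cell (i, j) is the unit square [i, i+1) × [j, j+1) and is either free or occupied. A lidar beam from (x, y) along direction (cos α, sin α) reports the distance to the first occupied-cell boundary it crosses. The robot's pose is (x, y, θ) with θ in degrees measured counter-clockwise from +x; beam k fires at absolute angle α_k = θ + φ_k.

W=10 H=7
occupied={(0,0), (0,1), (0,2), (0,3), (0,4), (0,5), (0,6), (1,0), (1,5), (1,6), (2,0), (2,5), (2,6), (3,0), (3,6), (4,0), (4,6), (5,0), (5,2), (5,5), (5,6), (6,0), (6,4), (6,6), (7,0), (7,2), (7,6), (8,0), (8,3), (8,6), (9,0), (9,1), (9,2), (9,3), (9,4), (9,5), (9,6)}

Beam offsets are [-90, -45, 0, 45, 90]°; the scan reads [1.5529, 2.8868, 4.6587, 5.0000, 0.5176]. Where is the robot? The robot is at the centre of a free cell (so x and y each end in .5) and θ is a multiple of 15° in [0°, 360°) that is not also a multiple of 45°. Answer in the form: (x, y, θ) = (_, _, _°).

(x, y, θ) = (5.5, 3.5, 165°)

The pose lattice has 33·16 = 528 candidates. Test each by forward raycasting.
  (7.5, 3.5, 75°): beam 1 = 0.5176 ≠ 1.5529 ✗
  (2.5, 1.5, 120°): beam 1 = 2.8868 ≠ 1.5529 ✗
  (3.5, 3.5, 165°): beam 1 = 2.5882 ≠ 1.5529 ✗
  (6.5, 2.5, 15°): beam 2 = 0.5774 ≠ 2.8868 ✗
  …
  (5.5, 3.5, 165°): r_1=1.5529, r_2=2.8868, r_3=4.6587, r_4=5.0000, r_5=0.5176 — all match ✓
Only this pose fits every beam.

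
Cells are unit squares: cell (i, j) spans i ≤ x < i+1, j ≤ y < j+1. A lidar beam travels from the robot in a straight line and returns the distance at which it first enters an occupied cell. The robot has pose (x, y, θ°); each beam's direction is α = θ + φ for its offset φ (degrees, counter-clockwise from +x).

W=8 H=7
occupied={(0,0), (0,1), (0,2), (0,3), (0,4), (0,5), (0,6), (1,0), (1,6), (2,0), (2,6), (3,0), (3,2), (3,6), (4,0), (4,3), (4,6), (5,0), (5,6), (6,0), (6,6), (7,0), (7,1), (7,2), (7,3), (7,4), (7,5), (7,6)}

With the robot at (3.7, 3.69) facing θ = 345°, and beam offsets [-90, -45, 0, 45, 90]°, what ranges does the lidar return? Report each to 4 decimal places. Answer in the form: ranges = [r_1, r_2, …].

ranges = [0.7143, 0.6000, 0.3106, 0.3464, 2.3915]

beam 1: φ=-90°, α=255°
  dir = (cos 255°, sin 255°) = (-0.2588, -0.9659); from cell (3,3)
  next x-line at t=2.7046, next y-line at t=0.7143; Δt_x=3.8637, Δt_y=1.0353
    y: enter (3,2) at t=0.7143 ← occupied
  → r_1 = 0.7143
beam 2: φ=-45°, α=300°
  dir = (cos 300°, sin 300°) = (0.5000, -0.8660); from cell (3,3)
  next x-line at t=0.6000, next y-line at t=0.7967; Δt_x=2.0000, Δt_y=1.1547
    x: enter (4,3) at t=0.6000 ← occupied
  → r_2 = 0.6000
beam 3: φ=0°, α=345°
  dir = (cos 345°, sin 345°) = (0.9659, -0.2588); from cell (3,3)
  next x-line at t=0.3106, next y-line at t=2.6660; Δt_x=1.0353, Δt_y=3.8637
    x: enter (4,3) at t=0.3106 ← occupied
  → r_3 = 0.3106
beam 4: φ=45°, α=30°
  dir = (cos 30°, sin 30°) = (0.8660, 0.5000); from cell (3,3)
  next x-line at t=0.3464, next y-line at t=0.6200; Δt_x=1.1547, Δt_y=2.0000
    x: enter (4,3) at t=0.3464 ← occupied
  → r_4 = 0.3464
beam 5: φ=90°, α=75°
  dir = (cos 75°, sin 75°) = (0.2588, 0.9659); from cell (3,3)
  next x-line at t=1.1591, next y-line at t=0.3209; Δt_x=3.8637, Δt_y=1.0353
    y: enter (3,4) at t=0.3209
    x: enter (4,4) at t=1.1591
    y: enter (4,5) at t=1.3562
    y: enter (4,6) at t=2.3915 ← occupied
  → r_5 = 2.3915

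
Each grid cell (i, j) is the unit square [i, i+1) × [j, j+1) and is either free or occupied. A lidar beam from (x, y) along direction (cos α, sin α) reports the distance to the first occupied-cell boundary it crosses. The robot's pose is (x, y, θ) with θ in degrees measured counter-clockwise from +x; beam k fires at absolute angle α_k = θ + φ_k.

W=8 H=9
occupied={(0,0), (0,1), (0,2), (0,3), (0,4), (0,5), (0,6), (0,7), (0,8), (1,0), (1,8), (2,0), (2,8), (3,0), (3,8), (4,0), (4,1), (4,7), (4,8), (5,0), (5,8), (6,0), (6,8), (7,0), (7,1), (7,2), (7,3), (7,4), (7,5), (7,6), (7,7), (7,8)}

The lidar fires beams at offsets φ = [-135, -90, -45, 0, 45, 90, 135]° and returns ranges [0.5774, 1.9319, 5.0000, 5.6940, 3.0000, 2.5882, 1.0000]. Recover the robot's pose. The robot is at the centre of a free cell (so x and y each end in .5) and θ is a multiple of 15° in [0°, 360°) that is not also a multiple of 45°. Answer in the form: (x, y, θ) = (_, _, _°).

The pose lattice has 40·16 = 640 candidates. Test each by forward raycasting.
  (2.5, 6.5, 60°): beam 1 = 5.6940 ≠ 0.5774 ✗
  (6.5, 7.5, 150°): beam 1 = 0.5176 ≠ 0.5774 ✗
  (3.5, 4.5, 15°): beam 1 = 4.0415 ≠ 0.5774 ✗
  …
  (1.5, 5.5, 345°): r_1=0.5774, r_2=1.9319, r_3=5.0000, r_4=5.6940, r_5=3.0000, r_6=2.5882, r_7=1.0000 — all match ✓
No second candidate reproduces the full scan.

(x, y, θ) = (1.5, 5.5, 345°)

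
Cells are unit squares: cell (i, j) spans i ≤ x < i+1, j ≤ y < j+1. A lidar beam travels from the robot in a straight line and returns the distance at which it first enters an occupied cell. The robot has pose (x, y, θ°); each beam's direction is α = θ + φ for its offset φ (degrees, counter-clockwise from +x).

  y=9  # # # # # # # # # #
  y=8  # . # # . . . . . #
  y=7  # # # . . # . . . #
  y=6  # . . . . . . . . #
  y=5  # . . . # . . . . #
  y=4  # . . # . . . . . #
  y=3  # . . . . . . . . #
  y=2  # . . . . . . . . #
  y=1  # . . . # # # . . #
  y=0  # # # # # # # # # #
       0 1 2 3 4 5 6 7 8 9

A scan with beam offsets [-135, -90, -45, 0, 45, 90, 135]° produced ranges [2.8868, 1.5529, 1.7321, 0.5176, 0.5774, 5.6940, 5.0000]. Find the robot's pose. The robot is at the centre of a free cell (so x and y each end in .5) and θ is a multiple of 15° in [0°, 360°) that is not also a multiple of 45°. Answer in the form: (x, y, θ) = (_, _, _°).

(x, y, θ) = (6.5, 7.5, 165°)

The pose lattice has 54·16 = 864 candidates. Test each by forward raycasting.
  (5.5, 6.5, 300°): beam 1 = 2.5882 ≠ 2.8868 ✗
  (4.5, 3.5, 60°): beam 1 = 1.5529 ≠ 2.8868 ✗
  (4.5, 6.5, 60°): beam 1 = 0.5176 ≠ 2.8868 ✗
  (1.5, 1.5, 195°): beam 1 = 3.0000 ≠ 2.8868 ✗
  …
  (6.5, 7.5, 165°): r_1=2.8868, r_2=1.5529, r_3=1.7321, r_4=0.5176, r_5=0.5774, r_6=5.6940, r_7=5.0000 — all match ✓
No second candidate reproduces the full scan.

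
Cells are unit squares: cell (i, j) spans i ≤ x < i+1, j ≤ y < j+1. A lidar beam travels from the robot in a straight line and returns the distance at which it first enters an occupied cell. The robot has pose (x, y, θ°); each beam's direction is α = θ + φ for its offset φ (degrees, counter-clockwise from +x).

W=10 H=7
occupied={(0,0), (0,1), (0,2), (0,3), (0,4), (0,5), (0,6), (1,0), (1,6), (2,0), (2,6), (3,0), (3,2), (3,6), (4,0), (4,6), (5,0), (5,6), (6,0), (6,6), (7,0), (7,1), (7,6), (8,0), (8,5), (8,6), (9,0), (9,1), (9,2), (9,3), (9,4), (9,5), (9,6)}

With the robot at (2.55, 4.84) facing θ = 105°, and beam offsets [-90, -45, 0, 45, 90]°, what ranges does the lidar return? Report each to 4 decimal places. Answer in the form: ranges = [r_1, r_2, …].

beam 1: φ=-90°, α=15°
  cosα=0.9659 sinα=0.2588 | (2,4) | tMaxX 0.4659 tMaxY 0.6182 | tΔX 1.0353 tΔY 3.8637
    t=0.4659 [x] (3,4)
    t=0.6182 [y] (3,5)
    t=1.5012 [x] (4,5)
    t=2.5364 [x] (5,5)
    t=3.5717 [x] (6,5)
    t=4.4819 [y] (6,6) — stop
  → r_1 = 4.4819
beam 2: φ=-45°, α=60°
  cosα=0.5000 sinα=0.8660 | (2,4) | tMaxX 0.9000 tMaxY 0.1848 | tΔX 2.0000 tΔY 1.1547
    t=0.1848 [y] (2,5)
    t=0.9000 [x] (3,5)
    t=1.3395 [y] (3,6) — stop
  → r_2 = 1.3395
beam 3: φ=0°, α=105°
  cosα=-0.2588 sinα=0.9659 | (2,4) | tMaxX 2.1250 tMaxY 0.1656 | tΔX 3.8637 tΔY 1.0353
    t=0.1656 [y] (2,5)
    t=1.2009 [y] (2,6) — stop
  → r_3 = 1.2009
beam 4: φ=45°, α=150°
  cosα=-0.8660 sinα=0.5000 | (2,4) | tMaxX 0.6351 tMaxY 0.3200 | tΔX 1.1547 tΔY 2.0000
    t=0.3200 [y] (2,5)
    t=0.6351 [x] (1,5)
    t=1.7898 [x] (0,5) — stop
  → r_4 = 1.7898
beam 5: φ=90°, α=195°
  cosα=-0.9659 sinα=-0.2588 | (2,4) | tMaxX 0.5694 tMaxY 3.2455 | tΔX 1.0353 tΔY 3.8637
    t=0.5694 [x] (1,4)
    t=1.6047 [x] (0,4) — stop
  → r_5 = 1.6047

ranges = [4.4819, 1.3395, 1.2009, 1.7898, 1.6047]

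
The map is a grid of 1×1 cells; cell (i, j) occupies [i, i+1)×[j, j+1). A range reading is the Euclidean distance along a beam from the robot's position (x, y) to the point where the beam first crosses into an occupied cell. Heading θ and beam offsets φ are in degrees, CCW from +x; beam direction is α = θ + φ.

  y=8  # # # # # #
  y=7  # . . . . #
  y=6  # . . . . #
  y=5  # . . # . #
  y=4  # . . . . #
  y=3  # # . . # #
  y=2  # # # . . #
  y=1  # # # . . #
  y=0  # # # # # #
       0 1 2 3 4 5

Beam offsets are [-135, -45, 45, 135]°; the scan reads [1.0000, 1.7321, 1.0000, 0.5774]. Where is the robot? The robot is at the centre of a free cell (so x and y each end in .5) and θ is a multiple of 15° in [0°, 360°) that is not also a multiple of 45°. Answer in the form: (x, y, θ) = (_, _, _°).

(x, y, θ) = (3.5, 2.5, 15°)

Enumerate (i+0.5, j+0.5, θ) over the 21 free cells and 16 admissible headings. For each, cast all 4 beams and compare to the given ranges.
  (3.5, 1.5, 60°): beam 1 = 0.5176 ≠ 1.0000 ✗
  (3.5, 3.5, 120°): beam 1 = 0.5176 ≠ 1.0000 ✗
  (4.5, 7.5, 210°): beam 1 = 0.5176 ≠ 1.0000 ✗
  (2.5, 5.5, 120°): beam 1 = 0.5176 ≠ 1.0000 ✗
  …
  (3.5, 2.5, 15°): r_1=1.0000, r_2=1.7321, r_3=1.0000, r_4=0.5774 — all match ✓
No second candidate reproduces the full scan.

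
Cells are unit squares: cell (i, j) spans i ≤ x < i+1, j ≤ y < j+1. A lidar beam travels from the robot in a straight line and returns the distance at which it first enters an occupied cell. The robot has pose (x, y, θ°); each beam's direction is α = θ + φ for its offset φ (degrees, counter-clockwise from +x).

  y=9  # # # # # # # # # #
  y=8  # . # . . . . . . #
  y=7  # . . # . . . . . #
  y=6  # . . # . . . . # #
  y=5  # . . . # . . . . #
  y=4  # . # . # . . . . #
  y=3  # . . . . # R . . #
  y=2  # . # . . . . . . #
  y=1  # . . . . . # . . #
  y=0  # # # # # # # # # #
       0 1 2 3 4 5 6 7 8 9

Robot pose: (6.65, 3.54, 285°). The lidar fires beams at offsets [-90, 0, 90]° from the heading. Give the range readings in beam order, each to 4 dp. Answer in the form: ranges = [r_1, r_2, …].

ranges = [0.6729, 2.6296, 2.4329]

beam 1: φ=-90°, α=195°
  d=(-0.9659,-0.2588)  start (6,3)  tX=0.6729 tY=2.0864  stride 1/|dx|=1.0353 1/|dy|=3.8637
    cross x-line → (5,3), t=0.6729 (wall)
  → r_1 = 0.6729
beam 2: φ=0°, α=285°
  d=(0.2588,-0.9659)  start (6,3)  tX=1.3523 tY=0.5590  stride 1/|dx|=3.8637 1/|dy|=1.0353
    cross y-line → (6,2), t=0.5590
    cross x-line → (7,2), t=1.3523
    cross y-line → (7,1), t=1.5943
    cross y-line → (7,0), t=2.6296 (wall)
  → r_2 = 2.6296
beam 3: φ=90°, α=15°
  d=(0.9659,0.2588)  start (6,3)  tX=0.3623 tY=1.7773  stride 1/|dx|=1.0353 1/|dy|=3.8637
    cross x-line → (7,3), t=0.3623
    cross x-line → (8,3), t=1.3976
    cross y-line → (8,4), t=1.7773
    cross x-line → (9,4), t=2.4329 (wall)
  → r_3 = 2.4329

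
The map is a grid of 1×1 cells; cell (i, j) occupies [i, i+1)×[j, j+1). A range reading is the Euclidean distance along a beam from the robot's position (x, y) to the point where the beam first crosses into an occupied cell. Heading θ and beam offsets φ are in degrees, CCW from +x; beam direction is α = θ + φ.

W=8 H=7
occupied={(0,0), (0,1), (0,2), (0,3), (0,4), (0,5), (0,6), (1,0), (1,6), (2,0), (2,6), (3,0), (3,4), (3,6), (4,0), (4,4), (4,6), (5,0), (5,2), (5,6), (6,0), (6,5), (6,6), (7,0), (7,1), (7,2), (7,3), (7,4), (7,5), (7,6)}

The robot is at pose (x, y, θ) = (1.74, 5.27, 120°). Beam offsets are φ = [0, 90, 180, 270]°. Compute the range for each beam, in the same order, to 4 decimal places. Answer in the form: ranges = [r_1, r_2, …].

beam 1: φ=0°, α=120°
  direction (-0.5000, 0.8660); cell (1,5); t to first gridline: x 1.4800, y 0.8429 (then +2.0000 / +1.1547)
    (1,6) via y @ 0.8429  # hit
  → r_1 = 0.8429
beam 2: φ=90°, α=210°
  direction (-0.8660, -0.5000); cell (1,5); t to first gridline: x 0.8545, y 0.5400 (then +1.1547 / +2.0000)
    (1,4) via y @ 0.5400
    (0,4) via x @ 0.8545  # hit
  → r_2 = 0.8545
beam 3: φ=180°, α=300°
  direction (0.5000, -0.8660); cell (1,5); t to first gridline: x 0.5200, y 0.3118 (then +2.0000 / +1.1547)
    (1,4) via y @ 0.3118
    (2,4) via x @ 0.5200
    (2,3) via y @ 1.4665
    (3,3) via x @ 2.5200
    (3,2) via y @ 2.6212
    (3,1) via y @ 3.7759
    (4,1) via x @ 4.5200
    (4,0) via y @ 4.9306  # hit
  → r_3 = 4.9306
beam 4: φ=270°, α=30°
  direction (0.8660, 0.5000); cell (1,5); t to first gridline: x 0.3002, y 1.4600 (then +1.1547 / +2.0000)
    (2,5) via x @ 0.3002
    (3,5) via x @ 1.4549
    (3,6) via y @ 1.4600  # hit
  → r_4 = 1.4600

ranges = [0.8429, 0.8545, 4.9306, 1.4600]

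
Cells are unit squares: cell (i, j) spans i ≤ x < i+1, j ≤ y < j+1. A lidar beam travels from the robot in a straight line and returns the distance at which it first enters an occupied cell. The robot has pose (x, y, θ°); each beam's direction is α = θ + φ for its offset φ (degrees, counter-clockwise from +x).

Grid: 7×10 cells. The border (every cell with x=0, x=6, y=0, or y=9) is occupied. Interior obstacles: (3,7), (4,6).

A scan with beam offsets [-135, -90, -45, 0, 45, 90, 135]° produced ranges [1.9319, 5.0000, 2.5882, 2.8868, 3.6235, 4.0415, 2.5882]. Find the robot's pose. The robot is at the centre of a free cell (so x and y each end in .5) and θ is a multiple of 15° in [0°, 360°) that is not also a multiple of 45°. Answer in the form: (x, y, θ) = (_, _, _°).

The pose lattice has 38·16 = 608 candidates. Test each by forward raycasting.
  (5.5, 7.5, 255°): beam 1 = 1.7321 ≠ 1.9319 ✗
  (4.5, 8.5, 210°): beam 1 = 0.5176 ≠ 1.9319 ✗
  (2.5, 5.5, 60°): beam 1 = 4.6587 ≠ 1.9319 ✗
  …
  (3.5, 4.5, 210°): r_1=1.9319, r_2=5.0000, r_3=2.5882, r_4=2.8868, r_5=3.6235, r_6=4.0415, r_7=2.5882 — all match ✓
Only this pose fits every beam.

(x, y, θ) = (3.5, 4.5, 210°)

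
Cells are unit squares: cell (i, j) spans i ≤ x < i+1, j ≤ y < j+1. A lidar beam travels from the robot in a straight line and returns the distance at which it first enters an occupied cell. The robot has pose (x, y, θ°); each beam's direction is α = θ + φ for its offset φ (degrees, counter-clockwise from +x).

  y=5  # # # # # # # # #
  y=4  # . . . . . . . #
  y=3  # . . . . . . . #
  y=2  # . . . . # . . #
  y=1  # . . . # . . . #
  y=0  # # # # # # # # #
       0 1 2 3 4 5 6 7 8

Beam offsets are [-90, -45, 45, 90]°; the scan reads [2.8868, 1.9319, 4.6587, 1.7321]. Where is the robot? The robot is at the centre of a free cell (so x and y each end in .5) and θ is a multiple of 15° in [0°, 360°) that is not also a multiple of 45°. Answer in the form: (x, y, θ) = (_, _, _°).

(x, y, θ) = (3.5, 3.5, 330°)

Candidates: 26 free-cell centres × 16 headings = 416 poses. Raycast each; keep the one whose scan matches to 4 dp.
  (2.5, 1.5, 195°): beam 1 = 3.6235 ≠ 2.8868 ✗
  (6.5, 1.5, 30°): beam 1 = 0.5774 ≠ 2.8868 ✗
  (1.5, 4.5, 75°): beam 1 = 6.7293 ≠ 2.8868 ✗
  (2.5, 4.5, 60°): beam 1 = 3.0000 ≠ 2.8868 ✗
  (1.5, 1.5, 240°): beam 1 = 0.5774 ≠ 2.8868 ✗
  …
  (3.5, 3.5, 330°): r_1=2.8868, r_2=1.9319, r_3=4.6587, r_4=1.7321 — all match ✓
Only this pose fits every beam.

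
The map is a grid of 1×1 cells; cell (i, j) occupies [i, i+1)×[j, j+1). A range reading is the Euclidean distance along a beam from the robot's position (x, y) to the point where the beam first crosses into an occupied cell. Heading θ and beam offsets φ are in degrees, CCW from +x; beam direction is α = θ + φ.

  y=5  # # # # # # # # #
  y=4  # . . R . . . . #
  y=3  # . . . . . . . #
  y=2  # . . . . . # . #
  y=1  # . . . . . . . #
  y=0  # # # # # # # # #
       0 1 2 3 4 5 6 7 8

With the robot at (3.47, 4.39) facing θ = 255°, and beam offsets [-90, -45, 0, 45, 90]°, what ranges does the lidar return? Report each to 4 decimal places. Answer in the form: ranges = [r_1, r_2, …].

ranges = [2.3569, 2.8521, 3.5096, 3.9144, 4.6898]

beam 1: φ=-90°, α=165°
  cosα=-0.9659 sinα=0.2588 | (3,4) | tMaxX 0.4866 tMaxY 2.3569 | tΔX 1.0353 tΔY 3.8637
    t=0.4866 [x] (2,4)
    t=1.5219 [x] (1,4)
    t=2.3569 [y] (1,5) — stop
  → r_1 = 2.3569
beam 2: φ=-45°, α=210°
  cosα=-0.8660 sinα=-0.5000 | (3,4) | tMaxX 0.5427 tMaxY 0.7800 | tΔX 1.1547 tΔY 2.0000
    t=0.5427 [x] (2,4)
    t=0.7800 [y] (2,3)
    t=1.6974 [x] (1,3)
    t=2.7800 [y] (1,2)
    t=2.8521 [x] (0,2) — stop
  → r_2 = 2.8521
beam 3: φ=0°, α=255°
  cosα=-0.2588 sinα=-0.9659 | (3,4) | tMaxX 1.8159 tMaxY 0.4038 | tΔX 3.8637 tΔY 1.0353
    t=0.4038 [y] (3,3)
    t=1.4390 [y] (3,2)
    t=1.8159 [x] (2,2)
    t=2.4743 [y] (2,1)
    t=3.5096 [y] (2,0) — stop
  → r_3 = 3.5096
beam 4: φ=45°, α=300°
  cosα=0.5000 sinα=-0.8660 | (3,4) | tMaxX 1.0600 tMaxY 0.4503 | tΔX 2.0000 tΔY 1.1547
    t=0.4503 [y] (3,3)
    t=1.0600 [x] (4,3)
    t=1.6050 [y] (4,2)
    t=2.7597 [y] (4,1)
    t=3.0600 [x] (5,1)
    t=3.9144 [y] (5,0) — stop
  → r_4 = 3.9144
beam 5: φ=90°, α=345°
  cosα=0.9659 sinα=-0.2588 | (3,4) | tMaxX 0.5487 tMaxY 1.5068 | tΔX 1.0353 tΔY 3.8637
    t=0.5487 [x] (4,4)
    t=1.5068 [y] (4,3)
    t=1.5840 [x] (5,3)
    t=2.6192 [x] (6,3)
    t=3.6545 [x] (7,3)
    t=4.6898 [x] (8,3) — stop
  → r_5 = 4.6898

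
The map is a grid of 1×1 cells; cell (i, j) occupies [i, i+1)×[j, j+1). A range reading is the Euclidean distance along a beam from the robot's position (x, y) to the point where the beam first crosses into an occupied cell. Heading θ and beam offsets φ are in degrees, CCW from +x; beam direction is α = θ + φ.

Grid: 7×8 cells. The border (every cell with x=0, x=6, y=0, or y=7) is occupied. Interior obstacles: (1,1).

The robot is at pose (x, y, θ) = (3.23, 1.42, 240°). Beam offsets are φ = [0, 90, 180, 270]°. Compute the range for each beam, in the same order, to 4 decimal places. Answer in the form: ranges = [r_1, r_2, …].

ranges = [0.4850, 0.8400, 5.5400, 2.5750]

beam 1: φ=0°, α=240°
  cosα=-0.5000 sinα=-0.8660 | (3,1) | tMaxX 0.4600 tMaxY 0.4850 | tΔX 2.0000 tΔY 1.1547
    t=0.4600 [x] (2,1)
    t=0.4850 [y] (2,0) — stop
  → r_1 = 0.4850
beam 2: φ=90°, α=330°
  cosα=0.8660 sinα=-0.5000 | (3,1) | tMaxX 0.8891 tMaxY 0.8400 | tΔX 1.1547 tΔY 2.0000
    t=0.8400 [y] (3,0) — stop
  → r_2 = 0.8400
beam 3: φ=180°, α=60°
  cosα=0.5000 sinα=0.8660 | (3,1) | tMaxX 1.5400 tMaxY 0.6697 | tΔX 2.0000 tΔY 1.1547
    t=0.6697 [y] (3,2)
    t=1.5400 [x] (4,2)
    t=1.8244 [y] (4,3)
    t=2.9791 [y] (4,4)
    t=3.5400 [x] (5,4)
    t=4.1338 [y] (5,5)
    t=5.2885 [y] (5,6)
    t=5.5400 [x] (6,6) — stop
  → r_3 = 5.5400
beam 4: φ=270°, α=150°
  cosα=-0.8660 sinα=0.5000 | (3,1) | tMaxX 0.2656 tMaxY 1.1600 | tΔX 1.1547 tΔY 2.0000
    t=0.2656 [x] (2,1)
    t=1.1600 [y] (2,2)
    t=1.4203 [x] (1,2)
    t=2.5750 [x] (0,2) — stop
  → r_4 = 2.5750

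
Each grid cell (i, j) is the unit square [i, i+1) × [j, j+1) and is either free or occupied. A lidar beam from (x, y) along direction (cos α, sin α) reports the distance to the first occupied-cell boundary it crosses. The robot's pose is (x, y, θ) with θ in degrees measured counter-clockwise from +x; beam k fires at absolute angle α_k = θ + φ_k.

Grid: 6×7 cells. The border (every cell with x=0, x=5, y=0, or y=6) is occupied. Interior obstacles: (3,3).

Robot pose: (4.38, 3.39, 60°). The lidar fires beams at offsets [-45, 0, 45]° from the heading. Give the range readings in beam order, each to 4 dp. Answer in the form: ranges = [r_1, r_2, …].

ranges = [0.6419, 1.2400, 2.7021]

beam 1: φ=-45°, α=15°
  d=(0.9659,0.2588)  start (4,3)  tX=0.6419 tY=2.3569  stride 1/|dx|=1.0353 1/|dy|=3.8637
    cross x-line → (5,3), t=0.6419 (wall)
  → r_1 = 0.6419
beam 2: φ=0°, α=60°
  d=(0.5000,0.8660)  start (4,3)  tX=1.2400 tY=0.7044  stride 1/|dx|=2.0000 1/|dy|=1.1547
    cross y-line → (4,4), t=0.7044
    cross x-line → (5,4), t=1.2400 (wall)
  → r_2 = 1.2400
beam 3: φ=45°, α=105°
  d=(-0.2588,0.9659)  start (4,3)  tX=1.4682 tY=0.6315  stride 1/|dx|=3.8637 1/|dy|=1.0353
    cross y-line → (4,4), t=0.6315
    cross x-line → (3,4), t=1.4682
    cross y-line → (3,5), t=1.6668
    cross y-line → (3,6), t=2.7021 (wall)
  → r_3 = 2.7021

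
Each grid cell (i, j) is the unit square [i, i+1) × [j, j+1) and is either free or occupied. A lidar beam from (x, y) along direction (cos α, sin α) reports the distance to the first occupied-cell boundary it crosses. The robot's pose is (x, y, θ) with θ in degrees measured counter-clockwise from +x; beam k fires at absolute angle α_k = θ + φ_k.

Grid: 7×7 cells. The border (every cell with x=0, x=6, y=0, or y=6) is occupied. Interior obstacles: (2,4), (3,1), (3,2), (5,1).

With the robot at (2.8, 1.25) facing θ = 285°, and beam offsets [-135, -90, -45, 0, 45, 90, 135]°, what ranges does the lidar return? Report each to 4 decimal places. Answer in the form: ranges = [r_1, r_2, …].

beam 1: φ=-135°, α=150°
  d=(-0.8660,0.5000)  start (2,1)  tX=0.9238 tY=1.5000  stride 1/|dx|=1.1547 1/|dy|=2.0000
    cross x-line → (1,1), t=0.9238
    cross y-line → (1,2), t=1.5000
    cross x-line → (0,2), t=2.0785 (wall)
  → r_1 = 2.0785
beam 2: φ=-90°, α=195°
  d=(-0.9659,-0.2588)  start (2,1)  tX=0.8282 tY=0.9659  stride 1/|dx|=1.0353 1/|dy|=3.8637
    cross x-line → (1,1), t=0.8282
    cross y-line → (1,0), t=0.9659 (wall)
  → r_2 = 0.9659
beam 3: φ=-45°, α=240°
  d=(-0.5000,-0.8660)  start (2,1)  tX=1.6000 tY=0.2887  stride 1/|dx|=2.0000 1/|dy|=1.1547
    cross y-line → (2,0), t=0.2887 (wall)
  → r_3 = 0.2887
beam 4: φ=0°, α=285°
  d=(0.2588,-0.9659)  start (2,1)  tX=0.7727 tY=0.2588  stride 1/|dx|=3.8637 1/|dy|=1.0353
    cross y-line → (2,0), t=0.2588 (wall)
  → r_4 = 0.2588
beam 5: φ=45°, α=330°
  d=(0.8660,-0.5000)  start (2,1)  tX=0.2309 tY=0.5000  stride 1/|dx|=1.1547 1/|dy|=2.0000
    cross x-line → (3,1), t=0.2309 (wall)
  → r_5 = 0.2309
beam 6: φ=90°, α=15°
  d=(0.9659,0.2588)  start (2,1)  tX=0.2071 tY=2.8978  stride 1/|dx|=1.0353 1/|dy|=3.8637
    cross x-line → (3,1), t=0.2071 (wall)
  → r_6 = 0.2071
beam 7: φ=135°, α=60°
  d=(0.5000,0.8660)  start (2,1)  tX=0.4000 tY=0.8660  stride 1/|dx|=2.0000 1/|dy|=1.1547
    cross x-line → (3,1), t=0.4000 (wall)
  → r_7 = 0.4000

ranges = [2.0785, 0.9659, 0.2887, 0.2588, 0.2309, 0.2071, 0.4000]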